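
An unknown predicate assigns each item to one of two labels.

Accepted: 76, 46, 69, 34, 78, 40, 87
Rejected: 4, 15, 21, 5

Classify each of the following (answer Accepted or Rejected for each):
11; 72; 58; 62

Rejected, Accepted, Accepted, Accepted

Rule: at least 34. This holds for each 'Accepted' example and fails for each 'Rejected' one.
Rejected: 11, since 11 < 34.
Accepted: 72, since 72 ≥ 34.
Accepted: 58, since 58 ≥ 34.
Accepted: 62, since 62 ≥ 34.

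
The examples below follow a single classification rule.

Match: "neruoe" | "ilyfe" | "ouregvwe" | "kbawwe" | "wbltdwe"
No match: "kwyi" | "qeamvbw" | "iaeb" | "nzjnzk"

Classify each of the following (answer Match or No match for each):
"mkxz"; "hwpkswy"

The simplest hypothesis consistent with all the labels is: ends with 'e'.
"mkxz" — ends with 'z', hence No match.
"hwpkswy" — ends with 'y', hence No match.

No match, No match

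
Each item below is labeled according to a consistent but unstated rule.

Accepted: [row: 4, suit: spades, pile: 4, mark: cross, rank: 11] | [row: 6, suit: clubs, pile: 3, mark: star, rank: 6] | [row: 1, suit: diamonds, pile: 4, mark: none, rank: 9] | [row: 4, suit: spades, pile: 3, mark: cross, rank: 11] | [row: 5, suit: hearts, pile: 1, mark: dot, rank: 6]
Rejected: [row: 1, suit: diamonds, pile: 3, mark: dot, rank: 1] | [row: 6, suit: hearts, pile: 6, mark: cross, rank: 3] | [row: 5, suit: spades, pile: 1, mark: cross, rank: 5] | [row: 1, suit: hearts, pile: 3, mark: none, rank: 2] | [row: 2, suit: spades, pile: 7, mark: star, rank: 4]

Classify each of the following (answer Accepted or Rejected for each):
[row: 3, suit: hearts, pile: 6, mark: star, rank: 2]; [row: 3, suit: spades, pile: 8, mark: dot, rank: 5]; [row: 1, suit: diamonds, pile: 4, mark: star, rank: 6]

Rejected, Rejected, Accepted

The pattern is that an item is 'Accepted' exactly when: rank ≥ 6.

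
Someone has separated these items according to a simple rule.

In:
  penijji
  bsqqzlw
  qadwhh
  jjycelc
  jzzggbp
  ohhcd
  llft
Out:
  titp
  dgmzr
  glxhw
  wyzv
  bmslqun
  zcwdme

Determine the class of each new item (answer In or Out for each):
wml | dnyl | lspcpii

Out, Out, In

One predicate separates the groups cleanly: has a double letter.
wml: no doubled letter, doesn't match → Out. dnyl: no doubled letter, doesn't match → Out. lspcpii: 'ii' doubled, qualifies → In.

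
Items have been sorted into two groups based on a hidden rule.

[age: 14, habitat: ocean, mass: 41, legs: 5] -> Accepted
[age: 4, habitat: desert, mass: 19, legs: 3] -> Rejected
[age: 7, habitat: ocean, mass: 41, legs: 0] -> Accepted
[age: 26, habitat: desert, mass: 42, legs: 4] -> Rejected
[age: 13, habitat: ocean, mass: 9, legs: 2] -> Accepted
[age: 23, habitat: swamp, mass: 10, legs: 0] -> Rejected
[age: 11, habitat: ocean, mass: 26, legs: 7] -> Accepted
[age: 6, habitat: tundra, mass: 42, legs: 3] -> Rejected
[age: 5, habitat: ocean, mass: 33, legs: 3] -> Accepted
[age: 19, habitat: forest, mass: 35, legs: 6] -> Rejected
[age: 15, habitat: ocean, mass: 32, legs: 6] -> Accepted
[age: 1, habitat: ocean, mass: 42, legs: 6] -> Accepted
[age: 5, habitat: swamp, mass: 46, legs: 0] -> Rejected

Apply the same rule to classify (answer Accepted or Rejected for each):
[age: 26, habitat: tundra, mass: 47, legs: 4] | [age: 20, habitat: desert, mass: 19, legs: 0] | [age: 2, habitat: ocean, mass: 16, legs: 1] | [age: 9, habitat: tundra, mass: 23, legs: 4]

Rejected, Rejected, Accepted, Rejected

Comparing the two groups points to one rule — habitat is ocean.
[age: 26, habitat: tundra, mass: 47, legs: 4]: habitat is tundra, does not pass → Rejected.
[age: 20, habitat: desert, mass: 19, legs: 0]: habitat is desert, does not pass → Rejected.
[age: 2, habitat: ocean, mass: 16, legs: 1]: habitat is ocean, satisfies this → Accepted.
[age: 9, habitat: tundra, mass: 23, legs: 4]: habitat is tundra, does not pass → Rejected.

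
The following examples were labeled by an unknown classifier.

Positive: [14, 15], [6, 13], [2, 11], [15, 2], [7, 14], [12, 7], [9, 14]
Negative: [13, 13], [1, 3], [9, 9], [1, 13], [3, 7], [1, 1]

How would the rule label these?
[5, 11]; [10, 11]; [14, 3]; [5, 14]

The distinguishing property — sum is odd — holds for all the 'Positive' cases and none of the 'Negative' cases.
[5, 11] — 5+11 = 16, hence Negative. [10, 11] — 10+11 = 21, hence Positive. [14, 3] — 14+3 = 17, hence Positive. [5, 14] — 5+14 = 19, hence Positive.

Negative, Positive, Positive, Positive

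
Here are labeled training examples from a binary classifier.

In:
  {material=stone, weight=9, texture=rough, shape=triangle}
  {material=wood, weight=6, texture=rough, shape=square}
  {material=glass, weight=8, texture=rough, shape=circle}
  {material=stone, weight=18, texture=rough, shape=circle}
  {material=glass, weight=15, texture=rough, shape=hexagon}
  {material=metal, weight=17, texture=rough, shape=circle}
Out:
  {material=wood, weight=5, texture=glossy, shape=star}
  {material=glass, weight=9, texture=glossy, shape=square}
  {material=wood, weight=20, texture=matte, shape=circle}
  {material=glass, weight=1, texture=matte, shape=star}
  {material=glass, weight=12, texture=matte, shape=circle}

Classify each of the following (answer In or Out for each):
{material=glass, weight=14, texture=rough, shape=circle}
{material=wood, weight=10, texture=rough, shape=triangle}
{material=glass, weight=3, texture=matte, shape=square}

Every 'In' example satisfies: texture is rough. None of the 'Out' examples do.

In, In, Out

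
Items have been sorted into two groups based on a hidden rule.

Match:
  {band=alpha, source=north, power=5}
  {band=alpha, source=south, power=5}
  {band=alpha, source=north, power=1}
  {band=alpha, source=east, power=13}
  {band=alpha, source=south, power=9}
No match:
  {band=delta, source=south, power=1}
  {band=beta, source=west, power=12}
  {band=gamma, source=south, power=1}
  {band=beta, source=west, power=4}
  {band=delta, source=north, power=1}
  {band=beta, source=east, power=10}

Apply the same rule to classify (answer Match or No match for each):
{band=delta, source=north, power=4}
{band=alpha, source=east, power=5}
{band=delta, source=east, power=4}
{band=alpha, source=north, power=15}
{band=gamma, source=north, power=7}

No match, Match, No match, Match, No match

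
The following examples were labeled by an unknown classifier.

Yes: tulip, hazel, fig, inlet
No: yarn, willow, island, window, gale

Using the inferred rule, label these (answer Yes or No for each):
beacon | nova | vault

All 'Yes' examples share one property — odd length — and every 'No' example lacks it.

No, No, Yes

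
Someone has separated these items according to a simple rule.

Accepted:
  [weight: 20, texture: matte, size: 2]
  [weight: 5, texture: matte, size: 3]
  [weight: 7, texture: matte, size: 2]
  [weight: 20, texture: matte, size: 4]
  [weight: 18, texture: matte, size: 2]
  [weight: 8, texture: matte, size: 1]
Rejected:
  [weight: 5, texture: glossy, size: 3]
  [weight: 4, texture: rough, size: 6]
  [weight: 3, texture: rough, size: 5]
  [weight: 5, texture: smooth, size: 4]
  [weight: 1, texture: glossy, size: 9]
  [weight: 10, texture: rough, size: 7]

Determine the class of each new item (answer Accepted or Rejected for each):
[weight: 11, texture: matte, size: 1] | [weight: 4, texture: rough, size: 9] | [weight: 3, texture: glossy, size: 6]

The pattern is that an item is 'Accepted' exactly when: texture is matte.

Accepted, Rejected, Rejected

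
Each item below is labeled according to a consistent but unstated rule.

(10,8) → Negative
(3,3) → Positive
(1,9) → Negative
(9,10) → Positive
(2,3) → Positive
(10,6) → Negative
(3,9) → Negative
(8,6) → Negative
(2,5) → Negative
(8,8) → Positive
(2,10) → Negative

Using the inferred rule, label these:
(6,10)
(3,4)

The common property of the 'Positive' items is: |first − second| ≤ 1. No 'Negative' item has it.
(6,10): |6−10| = 4 — does not pass, so Negative.
(3,4): |3−4| = 1 — matches, so Positive.

Negative, Positive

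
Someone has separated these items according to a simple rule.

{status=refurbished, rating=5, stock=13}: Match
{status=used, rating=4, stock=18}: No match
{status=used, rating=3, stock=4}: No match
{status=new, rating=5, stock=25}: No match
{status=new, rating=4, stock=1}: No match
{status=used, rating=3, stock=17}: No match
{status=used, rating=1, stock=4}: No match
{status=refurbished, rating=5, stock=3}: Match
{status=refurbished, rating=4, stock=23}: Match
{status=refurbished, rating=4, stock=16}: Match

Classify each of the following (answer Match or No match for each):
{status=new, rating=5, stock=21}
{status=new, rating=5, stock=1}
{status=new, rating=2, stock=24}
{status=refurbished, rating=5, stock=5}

No match, No match, No match, Match

The distinguishing property — status is refurbished — holds for all the 'Match' cases and none of the 'No match' cases.
No match: {status=new, rating=5, stock=21}, since status is new.
No match: {status=new, rating=5, stock=1}, since status is new.
No match: {status=new, rating=2, stock=24}, since status is new.
Match: {status=refurbished, rating=5, stock=5}, since status is refurbished.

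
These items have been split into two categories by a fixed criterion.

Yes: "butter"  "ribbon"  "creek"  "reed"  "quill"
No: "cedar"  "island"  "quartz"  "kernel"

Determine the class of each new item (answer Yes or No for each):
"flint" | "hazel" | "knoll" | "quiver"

No, No, Yes, No

The classifier is using: has a double letter.
"flint": no doubled letter — does not fit, so No.
"hazel": no doubled letter — does not fit, so No.
"knoll": 'll' doubled — qualifies, so Yes.
"quiver": no doubled letter — does not fit, so No.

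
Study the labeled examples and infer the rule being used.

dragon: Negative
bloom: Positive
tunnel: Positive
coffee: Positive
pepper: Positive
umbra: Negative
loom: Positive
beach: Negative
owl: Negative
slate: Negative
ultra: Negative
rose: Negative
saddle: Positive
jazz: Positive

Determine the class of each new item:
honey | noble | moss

Negative, Negative, Positive

One predicate separates the groups cleanly: has a double letter.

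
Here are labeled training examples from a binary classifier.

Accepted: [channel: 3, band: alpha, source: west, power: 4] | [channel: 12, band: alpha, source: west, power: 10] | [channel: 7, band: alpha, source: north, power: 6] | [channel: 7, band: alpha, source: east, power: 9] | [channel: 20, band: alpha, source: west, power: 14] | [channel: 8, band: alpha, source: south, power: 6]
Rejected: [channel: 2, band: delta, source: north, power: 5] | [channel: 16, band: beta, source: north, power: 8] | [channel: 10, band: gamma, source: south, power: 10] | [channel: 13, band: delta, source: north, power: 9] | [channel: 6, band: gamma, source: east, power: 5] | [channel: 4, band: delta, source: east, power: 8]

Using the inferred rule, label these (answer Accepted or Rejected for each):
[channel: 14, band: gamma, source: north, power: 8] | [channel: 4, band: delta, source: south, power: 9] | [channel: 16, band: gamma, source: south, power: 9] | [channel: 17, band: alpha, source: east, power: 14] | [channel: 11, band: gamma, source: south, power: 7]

Rejected, Rejected, Rejected, Accepted, Rejected

Checking candidate rules against both groups, what survives is: band is alpha.
[channel: 14, band: gamma, source: north, power: 8]: band is gamma — fails the rule, so Rejected. [channel: 4, band: delta, source: south, power: 9]: band is delta — fails the rule, so Rejected. [channel: 16, band: gamma, source: south, power: 9]: band is gamma — fails the rule, so Rejected. [channel: 17, band: alpha, source: east, power: 14]: band is alpha — satisfies this, so Accepted. [channel: 11, band: gamma, source: south, power: 7]: band is gamma — fails the rule, so Rejected.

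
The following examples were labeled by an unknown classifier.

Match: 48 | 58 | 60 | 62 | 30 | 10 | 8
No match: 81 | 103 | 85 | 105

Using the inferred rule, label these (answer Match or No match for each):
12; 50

All 'Match' examples share one property — even — and every 'No match' example lacks it.
12: 12 is even — matches, so Match.
50: 50 is even — matches, so Match.

Match, Match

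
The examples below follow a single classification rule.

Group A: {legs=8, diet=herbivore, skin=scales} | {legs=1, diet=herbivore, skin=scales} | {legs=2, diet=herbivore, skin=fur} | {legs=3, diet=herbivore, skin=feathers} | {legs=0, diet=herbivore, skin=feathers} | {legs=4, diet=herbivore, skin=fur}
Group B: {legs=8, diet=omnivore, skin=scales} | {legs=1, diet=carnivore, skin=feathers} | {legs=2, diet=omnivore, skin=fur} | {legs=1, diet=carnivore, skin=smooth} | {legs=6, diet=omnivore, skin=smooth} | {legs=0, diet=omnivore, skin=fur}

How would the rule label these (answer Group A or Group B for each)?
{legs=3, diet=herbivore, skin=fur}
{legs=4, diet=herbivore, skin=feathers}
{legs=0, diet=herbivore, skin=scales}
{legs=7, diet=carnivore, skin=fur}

Group A, Group A, Group A, Group B

The common property of the 'Group A' items is: diet is herbivore. No 'Group B' item has it.
{legs=3, diet=herbivore, skin=fur}: diet is herbivore — fits, so Group A.
{legs=4, diet=herbivore, skin=feathers}: diet is herbivore — fits, so Group A.
{legs=0, diet=herbivore, skin=scales}: diet is herbivore — fits, so Group A.
{legs=7, diet=carnivore, skin=fur}: diet is carnivore — doesn't match, so Group B.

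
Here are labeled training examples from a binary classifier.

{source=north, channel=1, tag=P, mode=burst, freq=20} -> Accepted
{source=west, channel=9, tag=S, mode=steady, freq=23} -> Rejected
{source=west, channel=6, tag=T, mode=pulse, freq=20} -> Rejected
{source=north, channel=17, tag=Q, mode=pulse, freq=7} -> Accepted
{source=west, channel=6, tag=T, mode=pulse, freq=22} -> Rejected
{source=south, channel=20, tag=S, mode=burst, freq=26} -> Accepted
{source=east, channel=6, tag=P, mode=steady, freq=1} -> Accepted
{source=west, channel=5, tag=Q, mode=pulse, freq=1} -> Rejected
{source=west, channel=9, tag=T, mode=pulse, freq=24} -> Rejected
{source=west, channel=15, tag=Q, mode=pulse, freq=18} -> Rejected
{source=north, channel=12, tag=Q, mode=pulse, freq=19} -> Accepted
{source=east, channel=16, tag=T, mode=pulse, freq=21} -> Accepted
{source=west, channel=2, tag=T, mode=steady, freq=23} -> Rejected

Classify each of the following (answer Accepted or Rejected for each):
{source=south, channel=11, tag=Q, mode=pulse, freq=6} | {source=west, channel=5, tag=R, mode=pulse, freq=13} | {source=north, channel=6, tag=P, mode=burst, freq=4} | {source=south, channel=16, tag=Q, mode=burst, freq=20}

Accepted, Rejected, Accepted, Accepted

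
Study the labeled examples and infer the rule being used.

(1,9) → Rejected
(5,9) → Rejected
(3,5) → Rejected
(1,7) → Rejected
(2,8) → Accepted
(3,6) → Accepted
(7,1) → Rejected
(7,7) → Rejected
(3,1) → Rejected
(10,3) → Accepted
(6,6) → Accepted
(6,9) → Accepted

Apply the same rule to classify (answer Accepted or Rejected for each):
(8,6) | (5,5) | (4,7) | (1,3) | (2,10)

The rule appears to be: product is even.

Accepted, Rejected, Accepted, Rejected, Accepted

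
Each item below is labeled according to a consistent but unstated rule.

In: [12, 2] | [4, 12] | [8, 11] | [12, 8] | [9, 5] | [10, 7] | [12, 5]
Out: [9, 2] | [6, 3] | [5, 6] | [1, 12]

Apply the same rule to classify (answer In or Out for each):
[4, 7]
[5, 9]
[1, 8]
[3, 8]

Out, In, Out, Out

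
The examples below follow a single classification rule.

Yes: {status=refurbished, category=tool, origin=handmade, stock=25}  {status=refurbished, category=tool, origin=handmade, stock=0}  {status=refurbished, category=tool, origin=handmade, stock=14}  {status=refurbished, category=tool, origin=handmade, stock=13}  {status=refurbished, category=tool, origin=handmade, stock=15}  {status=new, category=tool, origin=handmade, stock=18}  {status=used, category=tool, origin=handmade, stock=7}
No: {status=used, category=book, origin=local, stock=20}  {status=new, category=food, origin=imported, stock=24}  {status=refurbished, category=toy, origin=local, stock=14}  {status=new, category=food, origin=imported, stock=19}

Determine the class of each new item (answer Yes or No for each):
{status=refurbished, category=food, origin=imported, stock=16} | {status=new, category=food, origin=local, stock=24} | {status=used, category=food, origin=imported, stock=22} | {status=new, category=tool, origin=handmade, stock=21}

No, No, No, Yes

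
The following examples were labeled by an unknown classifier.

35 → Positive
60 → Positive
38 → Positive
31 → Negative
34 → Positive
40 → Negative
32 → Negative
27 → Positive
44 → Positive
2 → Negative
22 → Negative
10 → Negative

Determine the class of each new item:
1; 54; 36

Negative, Positive, Positive

The classifier is using: digit sum ≥ 6.
1 — digit sum 1, hence Negative.
54 — digit sum 5+4 = 9, hence Positive.
36 — digit sum 3+6 = 9, hence Positive.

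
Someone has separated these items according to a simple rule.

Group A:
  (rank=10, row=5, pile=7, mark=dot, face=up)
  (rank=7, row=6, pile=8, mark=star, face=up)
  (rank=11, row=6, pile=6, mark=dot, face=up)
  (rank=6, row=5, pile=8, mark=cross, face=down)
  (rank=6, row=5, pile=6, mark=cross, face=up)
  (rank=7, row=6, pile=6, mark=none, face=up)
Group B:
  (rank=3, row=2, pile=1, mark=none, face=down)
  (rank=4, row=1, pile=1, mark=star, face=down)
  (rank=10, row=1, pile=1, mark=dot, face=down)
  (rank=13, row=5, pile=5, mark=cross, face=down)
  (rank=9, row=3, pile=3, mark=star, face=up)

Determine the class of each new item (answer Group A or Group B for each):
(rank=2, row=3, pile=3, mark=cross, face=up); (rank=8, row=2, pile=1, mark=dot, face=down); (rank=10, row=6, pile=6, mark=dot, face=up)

Group B, Group B, Group A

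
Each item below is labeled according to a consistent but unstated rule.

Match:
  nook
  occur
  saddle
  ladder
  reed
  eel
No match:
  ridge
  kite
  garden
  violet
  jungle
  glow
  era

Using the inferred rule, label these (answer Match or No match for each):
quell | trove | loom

Match, No match, Match

The simplest hypothesis consistent with all the labels is: has a double letter.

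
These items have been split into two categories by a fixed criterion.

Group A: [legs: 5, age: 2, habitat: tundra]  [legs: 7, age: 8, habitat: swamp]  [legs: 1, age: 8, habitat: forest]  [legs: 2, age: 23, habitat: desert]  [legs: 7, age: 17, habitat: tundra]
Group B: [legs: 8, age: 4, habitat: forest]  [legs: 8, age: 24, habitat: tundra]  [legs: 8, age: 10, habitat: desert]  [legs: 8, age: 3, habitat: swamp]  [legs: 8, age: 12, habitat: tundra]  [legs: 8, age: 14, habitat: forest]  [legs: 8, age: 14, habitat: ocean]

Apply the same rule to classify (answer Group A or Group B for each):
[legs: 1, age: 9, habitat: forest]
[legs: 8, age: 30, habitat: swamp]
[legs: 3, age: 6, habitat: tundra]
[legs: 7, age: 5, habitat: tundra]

A rule that fits every label: legs ≤ 7 — true of each 'Group A' example, false of each 'Group B' one.
Group A: [legs: 1, age: 9, habitat: forest], since legs = 1. Group B: [legs: 8, age: 30, habitat: swamp], since legs = 8. Group A: [legs: 3, age: 6, habitat: tundra], since legs = 3. Group A: [legs: 7, age: 5, habitat: tundra], since legs = 7.

Group A, Group B, Group A, Group A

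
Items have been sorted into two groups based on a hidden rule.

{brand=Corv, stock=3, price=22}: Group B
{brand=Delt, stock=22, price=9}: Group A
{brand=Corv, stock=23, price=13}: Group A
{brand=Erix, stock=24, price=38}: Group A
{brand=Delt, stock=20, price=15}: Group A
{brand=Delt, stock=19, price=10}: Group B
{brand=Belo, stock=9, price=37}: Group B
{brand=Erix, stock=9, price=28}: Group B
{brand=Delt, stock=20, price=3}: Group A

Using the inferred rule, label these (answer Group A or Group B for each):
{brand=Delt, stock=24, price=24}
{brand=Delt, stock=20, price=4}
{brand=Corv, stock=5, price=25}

The classifier is using: stock ≥ 20.

Group A, Group A, Group B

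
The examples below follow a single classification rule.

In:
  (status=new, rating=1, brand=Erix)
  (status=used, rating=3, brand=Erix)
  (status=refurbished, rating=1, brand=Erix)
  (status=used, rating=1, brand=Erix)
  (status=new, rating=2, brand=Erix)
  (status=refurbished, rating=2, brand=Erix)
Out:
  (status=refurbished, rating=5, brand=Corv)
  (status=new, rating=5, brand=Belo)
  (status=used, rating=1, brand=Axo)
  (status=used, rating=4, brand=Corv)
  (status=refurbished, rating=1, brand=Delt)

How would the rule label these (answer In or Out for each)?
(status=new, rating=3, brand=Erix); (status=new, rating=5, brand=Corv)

The distinguishing property — brand is Erix — holds for all the 'In' cases and none of the 'Out' cases.

In, Out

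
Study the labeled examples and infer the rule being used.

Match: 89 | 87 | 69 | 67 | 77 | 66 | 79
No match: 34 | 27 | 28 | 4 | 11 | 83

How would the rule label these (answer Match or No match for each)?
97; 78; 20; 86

Match, Match, No match, Match

The classifier is using: digit sum ≥ 12.
97: Match (digit sum 9+7 = 16).
78: Match (digit sum 7+8 = 15).
20: No match (digit sum 2+0 = 2).
86: Match (digit sum 8+6 = 14).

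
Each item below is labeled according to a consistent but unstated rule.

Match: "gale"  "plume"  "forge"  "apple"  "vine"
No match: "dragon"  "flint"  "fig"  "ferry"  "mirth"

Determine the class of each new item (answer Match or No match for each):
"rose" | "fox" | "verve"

Match, No match, Match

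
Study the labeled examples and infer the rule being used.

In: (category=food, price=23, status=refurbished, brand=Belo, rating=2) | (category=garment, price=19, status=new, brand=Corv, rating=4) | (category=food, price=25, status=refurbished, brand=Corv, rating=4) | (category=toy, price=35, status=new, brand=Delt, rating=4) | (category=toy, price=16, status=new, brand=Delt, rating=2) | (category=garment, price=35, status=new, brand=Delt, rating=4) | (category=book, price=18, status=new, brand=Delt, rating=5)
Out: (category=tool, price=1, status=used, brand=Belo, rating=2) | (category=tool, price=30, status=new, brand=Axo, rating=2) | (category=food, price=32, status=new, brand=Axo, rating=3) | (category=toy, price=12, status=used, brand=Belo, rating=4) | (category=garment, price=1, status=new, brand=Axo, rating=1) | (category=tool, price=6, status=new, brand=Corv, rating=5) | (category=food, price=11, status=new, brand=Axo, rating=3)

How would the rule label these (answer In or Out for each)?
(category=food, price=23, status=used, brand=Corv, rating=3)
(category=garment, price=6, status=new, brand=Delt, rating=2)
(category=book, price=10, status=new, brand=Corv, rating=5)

In, Out, Out

The pattern is that an item is 'In' exactly when: brand is not Axo AND price ≥ 16.
(category=food, price=23, status=used, brand=Corv, rating=3): brand is Corv, price = 23 — satisfies this, so In.
(category=garment, price=6, status=new, brand=Delt, rating=2): brand is Delt, price = 6 — does not satisfy this, so Out.
(category=book, price=10, status=new, brand=Corv, rating=5): brand is Corv, price = 10 — does not satisfy this, so Out.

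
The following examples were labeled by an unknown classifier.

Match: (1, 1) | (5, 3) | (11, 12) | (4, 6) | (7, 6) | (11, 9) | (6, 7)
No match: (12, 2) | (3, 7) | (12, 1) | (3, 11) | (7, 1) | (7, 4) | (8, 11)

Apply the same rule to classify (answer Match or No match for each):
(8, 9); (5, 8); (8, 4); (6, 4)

Match, No match, No match, Match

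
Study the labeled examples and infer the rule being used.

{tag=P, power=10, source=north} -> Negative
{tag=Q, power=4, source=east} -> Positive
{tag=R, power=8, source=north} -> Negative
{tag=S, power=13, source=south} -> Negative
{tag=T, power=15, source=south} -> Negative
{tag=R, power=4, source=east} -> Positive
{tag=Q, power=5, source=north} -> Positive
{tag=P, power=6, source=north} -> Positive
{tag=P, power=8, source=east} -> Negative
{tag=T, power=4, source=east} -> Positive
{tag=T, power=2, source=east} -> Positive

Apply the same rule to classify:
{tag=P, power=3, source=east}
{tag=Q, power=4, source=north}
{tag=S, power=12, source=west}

All 'Positive' examples share one property — power ≤ 6 — and every 'Negative' example lacks it.
{tag=P, power=3, source=east}: power = 3, satisfies this → Positive. {tag=Q, power=4, source=north}: power = 4, satisfies this → Positive. {tag=S, power=12, source=west}: power = 12, doesn't match → Negative.

Positive, Positive, Negative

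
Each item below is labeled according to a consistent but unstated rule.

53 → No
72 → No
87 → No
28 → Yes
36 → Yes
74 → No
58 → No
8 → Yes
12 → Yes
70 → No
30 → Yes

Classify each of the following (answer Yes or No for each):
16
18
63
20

Yes, Yes, No, Yes

A rule that fits every label: at most 36 — true of each 'Yes' example, false of each 'No' one.
Yes: 16, since 16 ≤ 36. Yes: 18, since 18 ≤ 36. No: 63, since 63 > 36. Yes: 20, since 20 ≤ 36.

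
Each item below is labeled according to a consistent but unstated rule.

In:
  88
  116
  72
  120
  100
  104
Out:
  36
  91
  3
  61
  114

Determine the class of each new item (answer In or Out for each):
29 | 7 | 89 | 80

Out, Out, Out, In

All 'In' examples share one property — multiple of 4 AND at least 61 — and every 'Out' example lacks it.
29: 29 = 4·7 + 1, 29 < 61, does not satisfy this → Out.
7: 7 = 4·1 + 3, 7 < 61, does not satisfy this → Out.
89: 89 = 4·22 + 1, 89 ≥ 61, does not satisfy this → Out.
80: 80 = 4·20, 80 ≥ 61, meets the rule → In.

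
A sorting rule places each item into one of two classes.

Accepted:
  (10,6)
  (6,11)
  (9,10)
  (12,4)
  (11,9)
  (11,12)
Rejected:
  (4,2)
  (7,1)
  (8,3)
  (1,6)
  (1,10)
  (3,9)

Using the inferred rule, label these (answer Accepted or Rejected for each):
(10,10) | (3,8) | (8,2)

The classifier is using: sum ≥ 16.
Accepted: (10,10), since 10+10 = 20.
Rejected: (3,8), since 3+8 = 11.
Rejected: (8,2), since 8+2 = 10.

Accepted, Rejected, Rejected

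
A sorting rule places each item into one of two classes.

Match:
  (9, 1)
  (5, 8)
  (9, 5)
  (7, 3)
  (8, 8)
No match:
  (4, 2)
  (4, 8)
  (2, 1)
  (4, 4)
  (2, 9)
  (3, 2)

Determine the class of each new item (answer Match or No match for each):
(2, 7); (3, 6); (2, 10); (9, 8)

No match, No match, No match, Match

The distinguishing property — first ≥ 5 — holds for all the 'Match' cases and none of the 'No match' cases.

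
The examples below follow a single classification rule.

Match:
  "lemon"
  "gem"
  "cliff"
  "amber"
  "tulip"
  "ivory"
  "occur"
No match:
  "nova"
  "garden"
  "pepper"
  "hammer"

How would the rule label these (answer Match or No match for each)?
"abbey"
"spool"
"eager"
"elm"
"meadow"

The simplest hypothesis consistent with all the labels is: odd length.

Match, Match, Match, Match, No match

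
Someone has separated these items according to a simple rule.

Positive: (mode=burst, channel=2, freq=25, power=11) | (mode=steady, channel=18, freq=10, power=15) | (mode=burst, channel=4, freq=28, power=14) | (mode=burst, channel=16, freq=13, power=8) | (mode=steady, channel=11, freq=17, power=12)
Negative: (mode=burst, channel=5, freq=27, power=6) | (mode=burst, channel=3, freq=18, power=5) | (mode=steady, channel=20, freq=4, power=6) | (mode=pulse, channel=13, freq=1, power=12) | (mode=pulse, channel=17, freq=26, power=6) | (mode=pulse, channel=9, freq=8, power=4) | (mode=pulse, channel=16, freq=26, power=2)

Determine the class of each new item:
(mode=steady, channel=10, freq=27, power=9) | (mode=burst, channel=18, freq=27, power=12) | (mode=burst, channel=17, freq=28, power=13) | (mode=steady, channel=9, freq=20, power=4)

The simplest hypothesis consistent with all the labels is: freq ≥ 4 AND power ≥ 8.
(mode=steady, channel=10, freq=27, power=9): Positive (freq = 27, power = 9).
(mode=burst, channel=18, freq=27, power=12): Positive (freq = 27, power = 12).
(mode=burst, channel=17, freq=28, power=13): Positive (freq = 28, power = 13).
(mode=steady, channel=9, freq=20, power=4): Negative (freq = 20, power = 4).

Positive, Positive, Positive, Negative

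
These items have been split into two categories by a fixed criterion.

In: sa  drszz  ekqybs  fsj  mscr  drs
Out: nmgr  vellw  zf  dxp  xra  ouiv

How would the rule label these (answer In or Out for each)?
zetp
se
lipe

A rule that fits every label: contains 's' — true of each 'In' example, false of each 'Out' one.
zetp → no 's' → Out. se → has 's' → In. lipe → no 's' → Out.

Out, In, Out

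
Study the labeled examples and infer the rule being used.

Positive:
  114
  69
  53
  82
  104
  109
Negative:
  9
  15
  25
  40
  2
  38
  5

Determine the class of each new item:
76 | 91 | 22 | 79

Positive, Positive, Negative, Positive

The distinguishing property — at least 53 — holds for all the 'Positive' cases and none of the 'Negative' cases.
Positive: 76, since 76 ≥ 53. Positive: 91, since 91 ≥ 53. Negative: 22, since 22 < 53. Positive: 79, since 79 ≥ 53.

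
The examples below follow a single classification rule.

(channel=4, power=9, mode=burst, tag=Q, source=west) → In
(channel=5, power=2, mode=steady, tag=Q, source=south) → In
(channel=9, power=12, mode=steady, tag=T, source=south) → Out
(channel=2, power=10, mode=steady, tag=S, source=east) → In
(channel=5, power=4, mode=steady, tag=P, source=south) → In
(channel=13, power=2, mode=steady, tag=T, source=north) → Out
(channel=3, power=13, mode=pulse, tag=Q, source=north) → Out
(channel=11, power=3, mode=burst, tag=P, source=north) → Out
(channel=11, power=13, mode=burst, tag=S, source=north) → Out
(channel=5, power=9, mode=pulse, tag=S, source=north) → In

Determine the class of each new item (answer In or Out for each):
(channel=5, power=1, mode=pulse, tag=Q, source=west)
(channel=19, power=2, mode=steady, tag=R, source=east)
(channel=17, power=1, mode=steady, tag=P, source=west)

The pattern is that an item is 'In' exactly when: power ≤ 10 AND channel ≤ 5.

In, Out, Out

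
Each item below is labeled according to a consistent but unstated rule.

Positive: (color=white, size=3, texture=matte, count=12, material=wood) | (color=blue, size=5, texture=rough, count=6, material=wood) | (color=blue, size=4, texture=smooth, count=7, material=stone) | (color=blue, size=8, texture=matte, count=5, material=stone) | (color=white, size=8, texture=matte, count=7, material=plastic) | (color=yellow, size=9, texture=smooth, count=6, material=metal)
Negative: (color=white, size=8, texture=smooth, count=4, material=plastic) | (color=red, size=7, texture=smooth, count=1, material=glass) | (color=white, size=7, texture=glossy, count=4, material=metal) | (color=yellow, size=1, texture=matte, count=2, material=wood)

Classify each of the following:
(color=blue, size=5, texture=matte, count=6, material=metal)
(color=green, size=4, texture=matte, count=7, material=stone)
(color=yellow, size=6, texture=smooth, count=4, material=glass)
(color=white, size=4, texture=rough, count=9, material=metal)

Positive, Positive, Negative, Positive

The simplest hypothesis consistent with all the labels is: count ≥ 5.
(color=blue, size=5, texture=matte, count=6, material=metal): count = 6 — qualifies, so Positive. (color=green, size=4, texture=matte, count=7, material=stone): count = 7 — qualifies, so Positive. (color=yellow, size=6, texture=smooth, count=4, material=glass): count = 4 — does not fit, so Negative. (color=white, size=4, texture=rough, count=9, material=metal): count = 9 — qualifies, so Positive.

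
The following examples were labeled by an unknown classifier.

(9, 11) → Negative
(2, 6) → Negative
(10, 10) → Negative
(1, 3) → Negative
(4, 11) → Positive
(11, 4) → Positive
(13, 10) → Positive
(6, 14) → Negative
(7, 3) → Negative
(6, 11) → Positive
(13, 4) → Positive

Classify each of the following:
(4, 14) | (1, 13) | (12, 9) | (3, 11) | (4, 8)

Negative, Negative, Positive, Negative, Negative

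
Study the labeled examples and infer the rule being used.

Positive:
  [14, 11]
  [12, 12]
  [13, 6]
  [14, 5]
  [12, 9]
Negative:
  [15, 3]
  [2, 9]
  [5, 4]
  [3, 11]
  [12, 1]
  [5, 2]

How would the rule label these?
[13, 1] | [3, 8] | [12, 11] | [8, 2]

Negative, Negative, Positive, Negative

Every 'Positive' example satisfies: sum ≥ 19. None of the 'Negative' examples do.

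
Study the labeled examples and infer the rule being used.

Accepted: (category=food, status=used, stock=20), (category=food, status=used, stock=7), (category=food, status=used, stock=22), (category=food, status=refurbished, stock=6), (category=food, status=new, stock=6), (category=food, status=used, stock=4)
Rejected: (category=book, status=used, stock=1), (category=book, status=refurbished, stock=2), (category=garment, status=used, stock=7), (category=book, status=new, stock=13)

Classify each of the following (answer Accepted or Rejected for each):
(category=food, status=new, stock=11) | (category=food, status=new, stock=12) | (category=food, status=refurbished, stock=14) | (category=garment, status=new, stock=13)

The distinguishing property — category is food — holds for all the 'Accepted' cases and none of the 'Rejected' cases.
(category=food, status=new, stock=11): category is food, checks out → Accepted.
(category=food, status=new, stock=12): category is food, checks out → Accepted.
(category=food, status=refurbished, stock=14): category is food, checks out → Accepted.
(category=garment, status=new, stock=13): category is garment, doesn't match → Rejected.

Accepted, Accepted, Accepted, Rejected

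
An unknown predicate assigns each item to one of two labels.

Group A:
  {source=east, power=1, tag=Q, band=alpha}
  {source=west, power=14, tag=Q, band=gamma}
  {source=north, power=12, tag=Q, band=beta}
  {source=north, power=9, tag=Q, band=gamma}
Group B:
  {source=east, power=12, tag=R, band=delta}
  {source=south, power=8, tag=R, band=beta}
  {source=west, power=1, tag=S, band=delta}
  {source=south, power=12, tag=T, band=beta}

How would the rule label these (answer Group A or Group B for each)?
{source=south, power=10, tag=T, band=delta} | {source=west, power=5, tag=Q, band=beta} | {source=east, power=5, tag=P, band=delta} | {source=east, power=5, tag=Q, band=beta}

One predicate separates the groups cleanly: tag is Q.
{source=south, power=10, tag=T, band=delta}: tag is T — does not satisfy this, so Group B.
{source=west, power=5, tag=Q, band=beta}: tag is Q — passes, so Group A.
{source=east, power=5, tag=P, band=delta}: tag is P — does not satisfy this, so Group B.
{source=east, power=5, tag=Q, band=beta}: tag is Q — passes, so Group A.

Group B, Group A, Group B, Group A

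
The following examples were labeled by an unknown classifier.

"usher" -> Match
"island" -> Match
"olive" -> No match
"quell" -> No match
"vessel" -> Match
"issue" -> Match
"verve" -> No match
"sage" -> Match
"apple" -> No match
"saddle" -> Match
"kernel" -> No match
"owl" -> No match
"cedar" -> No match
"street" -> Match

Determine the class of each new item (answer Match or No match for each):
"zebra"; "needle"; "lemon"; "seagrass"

All 'Match' examples share one property — contains 's' — and every 'No match' example lacks it.
"zebra": no 's', does not satisfy this → No match. "needle": no 's', does not satisfy this → No match. "lemon": no 's', does not satisfy this → No match. "seagrass": has 's', passes → Match.

No match, No match, No match, Match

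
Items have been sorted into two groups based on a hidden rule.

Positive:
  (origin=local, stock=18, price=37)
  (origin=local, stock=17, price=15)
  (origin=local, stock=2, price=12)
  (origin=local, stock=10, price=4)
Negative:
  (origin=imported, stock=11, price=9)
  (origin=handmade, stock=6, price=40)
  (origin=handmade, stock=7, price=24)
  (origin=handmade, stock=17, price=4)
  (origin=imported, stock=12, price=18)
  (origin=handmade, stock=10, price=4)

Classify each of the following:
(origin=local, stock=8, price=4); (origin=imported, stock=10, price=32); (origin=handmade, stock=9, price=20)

'Positive' ⟺ origin is local.
(origin=local, stock=8, price=4) — origin is local, hence Positive.
(origin=imported, stock=10, price=32) — origin is imported, hence Negative.
(origin=handmade, stock=9, price=20) — origin is handmade, hence Negative.

Positive, Negative, Negative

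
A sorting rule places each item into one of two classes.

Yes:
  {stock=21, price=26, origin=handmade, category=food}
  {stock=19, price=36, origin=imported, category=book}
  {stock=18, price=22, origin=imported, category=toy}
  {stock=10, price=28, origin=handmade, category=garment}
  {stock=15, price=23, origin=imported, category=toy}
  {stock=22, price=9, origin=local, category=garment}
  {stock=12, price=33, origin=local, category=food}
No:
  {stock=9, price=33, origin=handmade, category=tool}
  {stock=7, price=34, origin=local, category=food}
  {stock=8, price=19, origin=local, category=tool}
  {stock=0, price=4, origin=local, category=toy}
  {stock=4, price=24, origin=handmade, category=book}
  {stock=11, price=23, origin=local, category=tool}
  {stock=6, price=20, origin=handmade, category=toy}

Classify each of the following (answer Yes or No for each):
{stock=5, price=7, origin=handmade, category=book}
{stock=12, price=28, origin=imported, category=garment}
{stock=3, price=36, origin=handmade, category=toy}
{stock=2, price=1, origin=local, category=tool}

'Yes' ⟺ category is garment OR stock ≥ 12.

No, Yes, No, No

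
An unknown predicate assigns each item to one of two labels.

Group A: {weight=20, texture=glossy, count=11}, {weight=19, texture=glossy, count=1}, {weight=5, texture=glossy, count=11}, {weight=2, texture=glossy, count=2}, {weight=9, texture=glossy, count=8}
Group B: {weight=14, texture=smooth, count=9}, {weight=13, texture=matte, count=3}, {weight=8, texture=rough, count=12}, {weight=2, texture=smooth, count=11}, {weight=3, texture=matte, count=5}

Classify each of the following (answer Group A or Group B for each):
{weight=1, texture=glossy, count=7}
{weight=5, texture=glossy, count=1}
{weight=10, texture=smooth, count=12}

Group A, Group A, Group B

Rule: texture is glossy. This holds for each 'Group A' example and fails for each 'Group B' one.
{weight=1, texture=glossy, count=7}: texture is glossy — fits, so Group A. {weight=5, texture=glossy, count=1}: texture is glossy — fits, so Group A. {weight=10, texture=smooth, count=12}: texture is smooth — does not pass, so Group B.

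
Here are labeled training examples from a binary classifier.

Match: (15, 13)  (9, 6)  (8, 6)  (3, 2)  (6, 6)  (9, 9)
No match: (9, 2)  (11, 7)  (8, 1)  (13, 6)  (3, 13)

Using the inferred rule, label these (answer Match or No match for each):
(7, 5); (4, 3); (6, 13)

Match, Match, No match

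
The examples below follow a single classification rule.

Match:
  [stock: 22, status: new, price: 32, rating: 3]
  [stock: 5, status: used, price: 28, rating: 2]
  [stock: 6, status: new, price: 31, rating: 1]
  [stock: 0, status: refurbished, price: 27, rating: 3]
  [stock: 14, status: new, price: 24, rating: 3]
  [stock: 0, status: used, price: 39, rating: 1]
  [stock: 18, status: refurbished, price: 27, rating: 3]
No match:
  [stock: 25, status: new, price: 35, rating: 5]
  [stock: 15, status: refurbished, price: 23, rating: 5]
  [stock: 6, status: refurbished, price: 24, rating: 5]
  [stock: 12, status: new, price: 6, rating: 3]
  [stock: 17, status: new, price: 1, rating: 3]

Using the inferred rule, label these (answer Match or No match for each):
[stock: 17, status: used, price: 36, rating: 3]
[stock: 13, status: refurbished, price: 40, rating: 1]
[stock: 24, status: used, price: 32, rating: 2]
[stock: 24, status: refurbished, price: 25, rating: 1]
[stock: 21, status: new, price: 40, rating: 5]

Match, Match, Match, Match, No match

Rule: price ≥ 23 AND rating ≤ 3. This holds for each 'Match' example and fails for each 'No match' one.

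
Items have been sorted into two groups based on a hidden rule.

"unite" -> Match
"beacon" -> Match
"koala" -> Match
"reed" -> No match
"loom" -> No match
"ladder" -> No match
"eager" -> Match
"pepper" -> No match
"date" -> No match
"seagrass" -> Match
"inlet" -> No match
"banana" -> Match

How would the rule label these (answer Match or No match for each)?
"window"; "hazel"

No match, No match

All 'Match' examples share one property — has ≥ 3 vowels — and every 'No match' example lacks it.
"window": 2 vowels, doesn't match → No match. "hazel": 2 vowels, doesn't match → No match.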